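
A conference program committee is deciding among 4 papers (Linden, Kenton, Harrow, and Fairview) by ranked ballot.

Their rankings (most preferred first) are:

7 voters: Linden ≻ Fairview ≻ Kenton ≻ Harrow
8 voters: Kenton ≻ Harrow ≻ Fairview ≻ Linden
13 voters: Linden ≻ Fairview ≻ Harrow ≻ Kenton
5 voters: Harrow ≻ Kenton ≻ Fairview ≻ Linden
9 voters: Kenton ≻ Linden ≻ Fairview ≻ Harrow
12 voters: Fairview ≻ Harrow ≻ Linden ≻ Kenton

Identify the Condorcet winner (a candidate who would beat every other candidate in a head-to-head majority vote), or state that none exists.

Linden

Head-to-head results (54 voters total):
Linden vs Kenton: Linden wins 32–22.
Linden vs Harrow: Linden wins 29–25.
Linden vs Fairview: Linden wins 29–25.
Kenton vs Harrow: Harrow wins 30–24.
Kenton vs Fairview: Fairview wins 32–22.
Harrow vs Fairview: Fairview wins 41–13.
Linden beats each rival — Kenton (32–22), Harrow (29–25), Fairview (29–25) — so Linden is the Condorcet winner.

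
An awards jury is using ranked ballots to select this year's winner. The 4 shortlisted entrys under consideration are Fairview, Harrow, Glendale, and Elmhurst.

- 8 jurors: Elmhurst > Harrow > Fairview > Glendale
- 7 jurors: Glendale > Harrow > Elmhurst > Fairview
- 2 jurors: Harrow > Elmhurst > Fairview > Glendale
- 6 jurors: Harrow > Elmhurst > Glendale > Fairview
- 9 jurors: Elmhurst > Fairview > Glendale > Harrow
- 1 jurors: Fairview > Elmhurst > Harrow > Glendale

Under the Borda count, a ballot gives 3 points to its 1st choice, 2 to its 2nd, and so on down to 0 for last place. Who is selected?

Elmhurst

Borda scores:
  Fairview: 8·1 + 7·0 + 2·1 + 6·0 + 9·2 + 3 = 31
  Harrow: 8·2 + 7·2 + 2·3 + 6·3 + 9·0 + 1 = 55
  Glendale: 8·0 + 7·3 + 2·0 + 6·1 + 9·1 + 0 = 36
  Elmhurst: 8·3 + 7·1 + 2·2 + 6·2 + 9·3 + 2 = 76
Elmhurst has the highest total.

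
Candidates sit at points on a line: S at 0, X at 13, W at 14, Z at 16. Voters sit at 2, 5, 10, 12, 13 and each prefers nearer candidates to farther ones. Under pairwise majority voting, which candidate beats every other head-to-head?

X

With single-peaked preferences on a line, the Condorcet winner is the candidate closest to the median voter.
The median voter (position 10) is closest to X at 13.
Check: X vs S — voters closer to X: 3 of 5.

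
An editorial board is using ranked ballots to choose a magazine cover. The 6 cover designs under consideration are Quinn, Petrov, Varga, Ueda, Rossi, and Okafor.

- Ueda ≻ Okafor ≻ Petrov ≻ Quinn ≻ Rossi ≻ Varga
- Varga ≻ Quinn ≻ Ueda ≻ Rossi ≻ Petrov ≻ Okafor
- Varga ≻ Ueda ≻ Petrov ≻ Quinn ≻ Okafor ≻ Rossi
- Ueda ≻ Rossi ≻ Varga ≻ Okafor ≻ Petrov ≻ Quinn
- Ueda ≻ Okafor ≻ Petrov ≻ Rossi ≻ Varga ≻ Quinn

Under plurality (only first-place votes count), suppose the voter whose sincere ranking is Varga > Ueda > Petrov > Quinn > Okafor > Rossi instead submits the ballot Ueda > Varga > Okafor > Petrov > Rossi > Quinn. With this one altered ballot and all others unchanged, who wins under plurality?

First-place totals with the altered ballot: Quinn 0, Petrov 0, Varga 1, Ueda 4, Rossi 0, Okafor 0.
The winner is unchanged: still Ueda.

Ueda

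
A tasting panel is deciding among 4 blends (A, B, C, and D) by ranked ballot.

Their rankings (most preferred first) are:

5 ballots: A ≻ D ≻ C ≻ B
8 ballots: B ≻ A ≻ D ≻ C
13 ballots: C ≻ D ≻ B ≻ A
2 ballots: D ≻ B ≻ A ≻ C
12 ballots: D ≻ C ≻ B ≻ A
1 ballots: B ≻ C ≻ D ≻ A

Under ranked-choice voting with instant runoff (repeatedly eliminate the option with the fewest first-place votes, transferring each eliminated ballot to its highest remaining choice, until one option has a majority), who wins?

Round 1: D 14, C 13, B 9, A 5. A has the fewest and is eliminated.
Round 2: D 19, C 13, B 9. B has the fewest and is eliminated.
Round 3: D 27, C 14. D has a majority.

D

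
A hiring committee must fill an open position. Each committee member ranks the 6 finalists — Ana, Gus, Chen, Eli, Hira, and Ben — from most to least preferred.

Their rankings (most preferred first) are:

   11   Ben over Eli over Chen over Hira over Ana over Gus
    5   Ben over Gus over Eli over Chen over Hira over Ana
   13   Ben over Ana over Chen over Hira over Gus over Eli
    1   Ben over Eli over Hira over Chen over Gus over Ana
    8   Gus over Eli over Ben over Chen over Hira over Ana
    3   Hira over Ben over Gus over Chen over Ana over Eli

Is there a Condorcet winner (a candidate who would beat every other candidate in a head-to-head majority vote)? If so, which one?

Head-to-head results (41 voters total):
Ana vs Gus: Ana wins 24–17.
Ana vs Chen: Chen wins 28–13.
Ana vs Eli: Eli wins 25–16.
Ana vs Hira: Hira wins 28–13.
Ana vs Ben: Ben wins 41–0.
Gus vs Chen: Chen wins 25–16.
Gus vs Eli: Gus wins 29–12.
Gus vs Hira: Hira wins 28–13.
Gus vs Ben: Ben wins 33–8.
Chen vs Eli: Eli wins 25–16.
Chen vs Hira: Chen wins 37–4.
Chen vs Ben: Ben wins 41–0.
Eli vs Hira: Eli wins 25–16.
Eli vs Ben: Ben wins 33–8.
Hira vs Ben: Ben wins 38–3.
Ben beats each rival — Ana (41–0), Gus (33–8), Chen (41–0), Eli (33–8), Hira (38–3) — so Ben is the Condorcet winner.

Ben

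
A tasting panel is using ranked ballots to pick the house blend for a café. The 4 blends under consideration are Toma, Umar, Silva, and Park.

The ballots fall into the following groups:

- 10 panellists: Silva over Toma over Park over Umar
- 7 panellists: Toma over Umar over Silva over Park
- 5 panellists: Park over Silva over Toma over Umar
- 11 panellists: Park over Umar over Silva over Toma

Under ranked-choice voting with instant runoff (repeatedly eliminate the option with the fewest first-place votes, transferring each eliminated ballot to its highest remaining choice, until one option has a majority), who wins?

Round 1: Park 16, Silva 10, Toma 7, Umar 0. Umar has the fewest and is eliminated.
Round 2: Park 16, Silva 10, Toma 7. Toma has the fewest and is eliminated.
Round 3: Silva 17, Park 16. Silva has a majority.

Silva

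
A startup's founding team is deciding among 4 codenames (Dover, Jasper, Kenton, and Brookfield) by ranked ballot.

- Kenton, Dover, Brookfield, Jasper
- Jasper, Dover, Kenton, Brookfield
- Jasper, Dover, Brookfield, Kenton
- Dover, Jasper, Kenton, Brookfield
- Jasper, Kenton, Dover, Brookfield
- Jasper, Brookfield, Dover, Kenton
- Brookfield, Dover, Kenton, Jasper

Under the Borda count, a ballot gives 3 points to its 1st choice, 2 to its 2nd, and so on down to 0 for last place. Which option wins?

Jasper

Borda scores:
  Dover: 2 + 2 + 2 + 3 + 1 + 1 + 2 = 13
  Jasper: 0 + 3 + 3 + 2 + 3 + 3 + 0 = 14
  Kenton: 3 + 1 + 0 + 1 + 2 + 0 + 1 = 8
  Brookfield: 1 + 0 + 1 + 0 + 0 + 2 + 3 = 7
Jasper has the highest total.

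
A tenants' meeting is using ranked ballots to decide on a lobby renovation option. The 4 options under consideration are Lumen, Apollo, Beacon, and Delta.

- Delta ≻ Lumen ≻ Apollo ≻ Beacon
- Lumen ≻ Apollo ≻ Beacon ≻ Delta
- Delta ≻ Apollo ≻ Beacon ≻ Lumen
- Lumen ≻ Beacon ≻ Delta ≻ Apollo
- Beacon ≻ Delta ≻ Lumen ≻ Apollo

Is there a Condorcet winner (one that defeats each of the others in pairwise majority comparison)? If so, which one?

There is no Condorcet winner

Head-to-head results (5 voters total):
Lumen vs Apollo: Lumen wins 4–1.
Lumen vs Beacon: Lumen wins 3–2.
Lumen vs Delta: Delta wins 3–2.
Apollo vs Beacon: Apollo wins 3–2.
Apollo vs Delta: Delta wins 4–1.
Beacon vs Delta: Beacon wins 3–2.
No candidate beats all others: Lumen beats Beacon beats Delta beats Lumen, a majority cycle.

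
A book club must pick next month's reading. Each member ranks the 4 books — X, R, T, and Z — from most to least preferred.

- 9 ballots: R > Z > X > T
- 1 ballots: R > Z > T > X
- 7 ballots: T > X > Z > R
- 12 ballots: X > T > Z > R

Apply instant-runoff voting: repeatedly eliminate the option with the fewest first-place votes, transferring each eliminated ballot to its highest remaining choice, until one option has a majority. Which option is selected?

X

Round 1: X 12, R 10, T 7, Z 0. Z has the fewest and is eliminated.
Round 2: X 12, R 10, T 7. T has the fewest and is eliminated.
Round 3: X 19, R 10. X has a majority.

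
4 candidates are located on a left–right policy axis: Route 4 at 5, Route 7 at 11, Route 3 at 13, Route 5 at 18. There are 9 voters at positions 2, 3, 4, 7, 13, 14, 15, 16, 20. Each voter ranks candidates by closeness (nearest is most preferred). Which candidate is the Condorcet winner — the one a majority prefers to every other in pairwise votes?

Route 3

With single-peaked preferences on a line, the Condorcet winner is the candidate closest to the median voter.
The median voter (position 13) is closest to Route 3 at 13.
Check: Route 3 vs Route 4 — voters closer to Route 3: 5 of 9.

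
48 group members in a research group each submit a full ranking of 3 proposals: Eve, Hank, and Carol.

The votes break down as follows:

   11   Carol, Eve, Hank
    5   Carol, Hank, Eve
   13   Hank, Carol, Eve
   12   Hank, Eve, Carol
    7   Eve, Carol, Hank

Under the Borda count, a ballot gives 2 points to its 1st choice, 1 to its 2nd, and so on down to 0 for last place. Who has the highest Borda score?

Hank

Borda scores:
  Eve: 11·1 + 5·0 + 13·0 + 12·1 + 7·2 = 37
  Hank: 11·0 + 5·1 + 13·2 + 12·2 + 7·0 = 55
  Carol: 11·2 + 5·2 + 13·1 + 12·0 + 7·1 = 52
Hank has the highest total.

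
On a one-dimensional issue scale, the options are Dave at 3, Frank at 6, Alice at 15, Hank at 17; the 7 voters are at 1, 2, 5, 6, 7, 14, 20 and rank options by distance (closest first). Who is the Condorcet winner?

With single-peaked preferences on a line, the Condorcet winner is the candidate closest to the median voter.
The median voter (position 6) is closest to Frank at 6.
Check: Frank vs Alice — voters closer to Frank: 5 of 7.

Frank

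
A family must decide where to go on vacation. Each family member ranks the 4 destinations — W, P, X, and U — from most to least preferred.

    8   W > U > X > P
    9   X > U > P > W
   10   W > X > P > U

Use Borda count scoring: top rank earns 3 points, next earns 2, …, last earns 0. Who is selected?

X

Borda scores:
  W: 8·3 + 9·0 + 10·3 = 54
  P: 8·0 + 9·1 + 10·1 = 19
  X: 8·1 + 9·3 + 10·2 = 55
  U: 8·2 + 9·2 + 10·0 = 34
X has the highest total.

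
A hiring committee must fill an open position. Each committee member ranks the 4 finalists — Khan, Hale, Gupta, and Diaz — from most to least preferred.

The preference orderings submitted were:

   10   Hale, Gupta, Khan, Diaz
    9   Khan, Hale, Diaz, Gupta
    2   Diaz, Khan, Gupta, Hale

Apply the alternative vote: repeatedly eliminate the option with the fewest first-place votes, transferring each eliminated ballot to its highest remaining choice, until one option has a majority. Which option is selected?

Round 1: Hale 10, Khan 9, Diaz 2, Gupta 0. Gupta has the fewest and is eliminated.
Round 2: Hale 10, Khan 9, Diaz 2. Diaz has the fewest and is eliminated.
Round 3: Khan 11, Hale 10. Khan has a majority.

Khan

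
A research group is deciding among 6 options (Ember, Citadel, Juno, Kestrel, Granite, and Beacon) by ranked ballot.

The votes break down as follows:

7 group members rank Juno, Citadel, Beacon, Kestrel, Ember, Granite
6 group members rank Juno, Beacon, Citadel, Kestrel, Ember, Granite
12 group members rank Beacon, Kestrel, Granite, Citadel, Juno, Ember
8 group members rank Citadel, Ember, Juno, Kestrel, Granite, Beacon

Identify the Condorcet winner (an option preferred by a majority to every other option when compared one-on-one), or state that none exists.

None — there is no Condorcet winner

Head-to-head results (33 voters total):
Ember vs Citadel: Citadel wins 33–0.
Ember vs Juno: Juno wins 25–8.
Ember vs Kestrel: Kestrel wins 25–8.
Ember vs Granite: Ember wins 21–12.
Ember vs Beacon: Beacon wins 25–8.
Citadel vs Juno: Citadel wins 20–13.
Citadel vs Kestrel: Citadel wins 21–12.
Citadel vs Granite: Citadel wins 21–12.
Citadel vs Beacon: Beacon wins 18–15.
Juno vs Kestrel: Juno wins 21–12.
Juno vs Granite: Juno wins 21–12.
Juno vs Beacon: Juno wins 21–12.
Kestrel vs Granite: Kestrel wins 33–0.
Kestrel vs Beacon: Beacon wins 25–8.
Granite vs Beacon: Beacon wins 25–8.
No candidate beats all others: Citadel beats Juno beats Beacon beats Citadel, a majority cycle.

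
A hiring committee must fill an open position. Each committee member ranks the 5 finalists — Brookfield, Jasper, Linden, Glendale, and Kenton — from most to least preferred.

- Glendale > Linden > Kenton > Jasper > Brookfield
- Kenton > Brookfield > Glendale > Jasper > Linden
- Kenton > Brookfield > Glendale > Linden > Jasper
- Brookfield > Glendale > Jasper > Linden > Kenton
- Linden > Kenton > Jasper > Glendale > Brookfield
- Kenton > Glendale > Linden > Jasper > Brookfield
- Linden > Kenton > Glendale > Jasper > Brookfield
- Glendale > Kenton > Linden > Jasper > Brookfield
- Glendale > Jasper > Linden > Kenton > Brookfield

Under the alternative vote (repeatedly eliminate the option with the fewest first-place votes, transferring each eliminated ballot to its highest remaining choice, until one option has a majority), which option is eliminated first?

Round 1: Glendale 3, Kenton 3, Linden 2, Brookfield 1, Jasper 0. Jasper has the fewest and is eliminated.
Round 2: Glendale 3, Kenton 3, Linden 2, Brookfield 1. Brookfield has the fewest and is eliminated.
Round 3: Glendale 4, Kenton 3, Linden 2. Linden has the fewest and is eliminated.
Round 4: Kenton 5, Glendale 4. Kenton has a majority.

Jasper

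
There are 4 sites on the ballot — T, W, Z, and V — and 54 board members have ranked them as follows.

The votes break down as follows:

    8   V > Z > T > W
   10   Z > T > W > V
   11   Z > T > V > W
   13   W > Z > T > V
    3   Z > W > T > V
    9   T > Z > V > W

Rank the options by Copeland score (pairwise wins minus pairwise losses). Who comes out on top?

Z

Pairwise results:
  T vs W: T wins 38–16.
  T vs Z: Z wins 45–9.
  T vs V: T wins 46–8.
  W vs Z: Z wins 41–13.
  W vs V: V wins 28–26.
  Z vs V: Z wins 46–8.
Copeland scores (wins − losses):
  T: 2 − 1 = 1
  W: 0 − 3 = -3
  Z: 3 − 0 = 3
  V: 1 − 2 = -1
Z has the best Copeland score.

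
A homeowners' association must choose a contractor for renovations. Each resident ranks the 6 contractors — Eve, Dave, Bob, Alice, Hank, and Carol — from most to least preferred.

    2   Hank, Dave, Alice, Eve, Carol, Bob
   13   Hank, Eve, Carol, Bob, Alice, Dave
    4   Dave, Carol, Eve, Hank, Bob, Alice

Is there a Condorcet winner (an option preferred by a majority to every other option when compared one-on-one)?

Head-to-head results (19 voters total):
Eve vs Dave: Eve wins 13–6.
Eve vs Bob: Eve wins 19–0.
Eve vs Alice: Eve wins 17–2.
Eve vs Hank: Hank wins 15–4.
Eve vs Carol: Eve wins 15–4.
Dave vs Bob: Bob wins 13–6.
Dave vs Alice: Alice wins 13–6.
Dave vs Hank: Hank wins 15–4.
Dave vs Carol: Carol wins 13–6.
Bob vs Alice: Bob wins 17–2.
Bob vs Hank: Hank wins 19–0.
Bob vs Carol: Carol wins 19–0.
Alice vs Hank: Hank wins 19–0.
Alice vs Carol: Carol wins 17–2.
Hank vs Carol: Hank wins 15–4.
Hank beats each rival — Eve (15–4), Dave (15–4), Bob (19–0), Alice (19–0), Carol (15–4) — so Hank is the Condorcet winner.

Yes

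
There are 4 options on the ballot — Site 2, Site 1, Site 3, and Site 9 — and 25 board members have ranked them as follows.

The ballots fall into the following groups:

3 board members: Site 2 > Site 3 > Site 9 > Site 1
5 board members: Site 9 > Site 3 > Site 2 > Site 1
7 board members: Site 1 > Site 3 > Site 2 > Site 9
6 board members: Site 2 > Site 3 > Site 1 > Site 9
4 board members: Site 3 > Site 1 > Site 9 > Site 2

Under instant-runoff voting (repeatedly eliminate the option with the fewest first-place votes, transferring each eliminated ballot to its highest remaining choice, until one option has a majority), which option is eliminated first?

Site 3

Round 1: Site 2 9, Site 1 7, Site 9 5, Site 3 4. Site 3 has the fewest and is eliminated.
Round 2: Site 1 11, Site 2 9, Site 9 5. Site 9 has the fewest and is eliminated.
Round 3: Site 2 14, Site 1 11. Site 2 has a majority.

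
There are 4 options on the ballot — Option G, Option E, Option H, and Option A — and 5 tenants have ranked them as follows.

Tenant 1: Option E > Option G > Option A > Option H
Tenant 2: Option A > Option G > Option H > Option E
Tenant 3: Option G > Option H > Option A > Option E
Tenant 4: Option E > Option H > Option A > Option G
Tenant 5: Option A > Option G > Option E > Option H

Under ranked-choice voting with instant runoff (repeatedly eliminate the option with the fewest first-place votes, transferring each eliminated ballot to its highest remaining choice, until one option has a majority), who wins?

Option A

Round 1: Option E 2, Option A 2, Option G 1, Option H 0. Option H has the fewest and is eliminated.
Round 2: Option E 2, Option A 2, Option G 1. Option G has the fewest and is eliminated.
Round 3: Option A 3, Option E 2. Option A has a majority.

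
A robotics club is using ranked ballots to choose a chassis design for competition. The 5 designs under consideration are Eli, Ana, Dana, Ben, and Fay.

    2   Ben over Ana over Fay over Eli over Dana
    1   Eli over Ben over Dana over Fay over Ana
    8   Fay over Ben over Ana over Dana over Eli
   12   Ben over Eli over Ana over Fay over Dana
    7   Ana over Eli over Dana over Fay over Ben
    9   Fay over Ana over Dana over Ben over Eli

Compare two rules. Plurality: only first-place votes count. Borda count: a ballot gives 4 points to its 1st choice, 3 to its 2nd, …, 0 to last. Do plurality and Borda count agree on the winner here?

Plurality first-place counts: Eli 1, Ana 7, Dana 0, Ben 14, Fay 17 → Fay.
Borda totals: Eli 63, Ana 101, Dana 42, Ben 92, Fay 92 → Ana.
The two rules disagree: plurality picks Fay, Borda picks Ana.

No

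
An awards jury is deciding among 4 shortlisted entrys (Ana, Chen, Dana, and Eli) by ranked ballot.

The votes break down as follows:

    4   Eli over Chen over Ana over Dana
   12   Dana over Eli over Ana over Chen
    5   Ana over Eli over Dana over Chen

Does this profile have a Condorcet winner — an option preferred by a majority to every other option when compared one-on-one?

Head-to-head results (21 voters total):
Ana vs Chen: Ana wins 17–4.
Ana vs Dana: Dana wins 12–9.
Ana vs Eli: Eli wins 16–5.
Chen vs Dana: Dana wins 17–4.
Chen vs Eli: Eli wins 21–0.
Dana vs Eli: Dana wins 12–9.
Dana beats each rival — Ana (12–9), Chen (17–4), Eli (12–9) — so Dana is the Condorcet winner.

Yes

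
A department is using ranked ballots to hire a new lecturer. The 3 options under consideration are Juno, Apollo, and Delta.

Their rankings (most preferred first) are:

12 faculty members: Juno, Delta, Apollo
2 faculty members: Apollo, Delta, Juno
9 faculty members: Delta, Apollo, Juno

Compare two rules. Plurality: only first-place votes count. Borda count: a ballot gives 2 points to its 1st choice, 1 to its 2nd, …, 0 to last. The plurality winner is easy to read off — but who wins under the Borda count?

Delta

Plurality first-place counts: Juno 12, Apollo 2, Delta 9 → Juno.
Borda totals: Juno 24, Apollo 13, Delta 32 → Delta.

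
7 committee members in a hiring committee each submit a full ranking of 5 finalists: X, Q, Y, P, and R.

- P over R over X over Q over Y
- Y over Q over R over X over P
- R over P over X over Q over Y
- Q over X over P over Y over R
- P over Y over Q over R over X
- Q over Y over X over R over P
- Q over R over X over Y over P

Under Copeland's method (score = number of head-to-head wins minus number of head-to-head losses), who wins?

Q

Pairwise results:
  X vs Q: Q wins 5–2.
  X vs Y: X wins 4–3.
  X vs P: X wins 4–3.
  X vs R: R wins 5–2.
  Q vs Y: Q wins 5–2.
  Q vs P: Q wins 4–3.
  Q vs R: Q wins 5–2.
  Y vs P: P wins 4–3.
  Y vs R: Y wins 4–3.
  P vs R: R wins 4–3.
Copeland scores (wins − losses):
  X: 2 − 2 = 0
  Q: 4 − 0 = 4
  Y: 1 − 3 = -2
  P: 1 − 3 = -2
  R: 2 − 2 = 0
Q has the best Copeland score.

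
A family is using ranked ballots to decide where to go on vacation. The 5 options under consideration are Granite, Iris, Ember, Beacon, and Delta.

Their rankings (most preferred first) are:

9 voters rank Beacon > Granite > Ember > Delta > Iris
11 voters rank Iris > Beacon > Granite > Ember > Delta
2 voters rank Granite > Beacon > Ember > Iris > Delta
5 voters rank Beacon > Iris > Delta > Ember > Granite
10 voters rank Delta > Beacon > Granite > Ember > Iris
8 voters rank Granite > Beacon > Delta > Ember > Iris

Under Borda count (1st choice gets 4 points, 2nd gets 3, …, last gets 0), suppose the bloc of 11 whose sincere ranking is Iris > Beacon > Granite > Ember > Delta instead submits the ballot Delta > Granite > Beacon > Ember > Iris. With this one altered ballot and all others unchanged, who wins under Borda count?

Beacon

Borda totals with the altered ballot: Granite 120, Iris 17, Ember 56, Beacon 138, Delta 119.
The winner is unchanged: still Beacon.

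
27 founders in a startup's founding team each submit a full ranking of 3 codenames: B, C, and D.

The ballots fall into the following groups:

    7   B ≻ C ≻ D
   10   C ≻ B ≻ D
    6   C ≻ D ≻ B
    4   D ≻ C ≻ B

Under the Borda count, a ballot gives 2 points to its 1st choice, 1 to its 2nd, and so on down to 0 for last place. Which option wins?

Borda scores:
  B: 7·2 + 10·1 + 6·0 + 4·0 = 24
  C: 7·1 + 10·2 + 6·2 + 4·1 = 43
  D: 7·0 + 10·0 + 6·1 + 4·2 = 14
C has the highest total.

C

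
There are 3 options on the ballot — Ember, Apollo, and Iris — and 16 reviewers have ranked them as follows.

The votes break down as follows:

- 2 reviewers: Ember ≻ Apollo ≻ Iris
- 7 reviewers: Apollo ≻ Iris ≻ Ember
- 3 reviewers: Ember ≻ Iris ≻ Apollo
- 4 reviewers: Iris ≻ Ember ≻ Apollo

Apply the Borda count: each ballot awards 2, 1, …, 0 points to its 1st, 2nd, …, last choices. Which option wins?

Borda scores:
  Ember: 2·2 + 7·0 + 3·2 + 4·1 = 14
  Apollo: 2·1 + 7·2 + 3·0 + 4·0 = 16
  Iris: 2·0 + 7·1 + 3·1 + 4·2 = 18
Iris has the highest total.

Iris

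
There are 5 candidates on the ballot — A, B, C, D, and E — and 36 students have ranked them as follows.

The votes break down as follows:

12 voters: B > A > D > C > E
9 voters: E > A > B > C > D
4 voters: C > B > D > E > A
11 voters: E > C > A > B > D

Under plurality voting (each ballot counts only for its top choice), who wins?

First-place vote totals:
  A: 0
  B: 12
  C: 4
  D: 0
  E: 20
E has the most first-place votes.

E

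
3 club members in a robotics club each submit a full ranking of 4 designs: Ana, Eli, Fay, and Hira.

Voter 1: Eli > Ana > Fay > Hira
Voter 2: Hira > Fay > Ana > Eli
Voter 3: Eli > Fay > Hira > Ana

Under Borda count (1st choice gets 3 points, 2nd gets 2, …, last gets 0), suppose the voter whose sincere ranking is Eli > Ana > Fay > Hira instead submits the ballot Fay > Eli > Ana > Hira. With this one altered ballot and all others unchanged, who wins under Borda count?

Fay

Borda totals with the altered ballot: Ana 2, Eli 5, Fay 7, Hira 4.
The switch changes the winner from Eli to Fay.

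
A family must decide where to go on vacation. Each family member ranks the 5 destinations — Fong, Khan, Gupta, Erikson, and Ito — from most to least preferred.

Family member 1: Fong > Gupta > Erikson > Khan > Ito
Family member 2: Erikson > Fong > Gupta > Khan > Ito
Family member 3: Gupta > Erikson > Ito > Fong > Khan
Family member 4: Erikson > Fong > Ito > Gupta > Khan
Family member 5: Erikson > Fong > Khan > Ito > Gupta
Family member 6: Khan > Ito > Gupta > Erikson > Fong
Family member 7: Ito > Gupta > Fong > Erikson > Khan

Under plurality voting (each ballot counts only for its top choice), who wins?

Erikson

First-place vote totals:
  Fong: 1
  Khan: 1
  Gupta: 1
  Erikson: 3
  Ito: 1
Erikson has the most first-place votes.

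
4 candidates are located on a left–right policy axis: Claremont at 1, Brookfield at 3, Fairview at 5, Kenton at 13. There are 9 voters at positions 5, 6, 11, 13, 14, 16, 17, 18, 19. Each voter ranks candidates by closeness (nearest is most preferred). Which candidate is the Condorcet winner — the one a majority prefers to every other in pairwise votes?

Kenton

With single-peaked preferences on a line, the Condorcet winner is the candidate closest to the median voter.
The median voter (position 14) is closest to Kenton at 13.
Check: Kenton vs Claremont — voters closer to Kenton: 7 of 9.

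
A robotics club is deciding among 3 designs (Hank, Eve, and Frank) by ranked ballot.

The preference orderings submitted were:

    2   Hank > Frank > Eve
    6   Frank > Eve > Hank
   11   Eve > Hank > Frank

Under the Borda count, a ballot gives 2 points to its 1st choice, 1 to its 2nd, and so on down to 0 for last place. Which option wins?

Eve

Borda scores:
  Hank: 2·2 + 6·0 + 11·1 = 15
  Eve: 2·0 + 6·1 + 11·2 = 28
  Frank: 2·1 + 6·2 + 11·0 = 14
Eve has the highest total.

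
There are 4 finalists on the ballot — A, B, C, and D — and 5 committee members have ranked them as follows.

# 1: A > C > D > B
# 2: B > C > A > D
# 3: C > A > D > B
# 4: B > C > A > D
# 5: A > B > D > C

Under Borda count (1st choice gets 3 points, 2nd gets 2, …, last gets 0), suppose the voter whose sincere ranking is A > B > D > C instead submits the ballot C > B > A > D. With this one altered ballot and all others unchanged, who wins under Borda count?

C

Borda totals with the altered ballot: A 8, B 8, C 12, D 2.
The switch changes the winner from A to C.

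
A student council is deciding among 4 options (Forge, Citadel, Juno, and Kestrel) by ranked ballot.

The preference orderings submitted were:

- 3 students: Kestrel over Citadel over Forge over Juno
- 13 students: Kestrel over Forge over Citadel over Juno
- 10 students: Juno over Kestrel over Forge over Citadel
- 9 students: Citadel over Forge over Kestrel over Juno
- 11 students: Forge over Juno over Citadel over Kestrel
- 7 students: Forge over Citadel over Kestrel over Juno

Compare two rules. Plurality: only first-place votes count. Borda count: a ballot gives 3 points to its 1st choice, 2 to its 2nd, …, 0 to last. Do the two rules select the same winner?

Plurality first-place counts: Forge 18, Citadel 9, Juno 10, Kestrel 16 → Forge.
Borda totals: Forge 111, Citadel 71, Juno 52, Kestrel 84 → Forge.
The two rules agree on Forge.

Yes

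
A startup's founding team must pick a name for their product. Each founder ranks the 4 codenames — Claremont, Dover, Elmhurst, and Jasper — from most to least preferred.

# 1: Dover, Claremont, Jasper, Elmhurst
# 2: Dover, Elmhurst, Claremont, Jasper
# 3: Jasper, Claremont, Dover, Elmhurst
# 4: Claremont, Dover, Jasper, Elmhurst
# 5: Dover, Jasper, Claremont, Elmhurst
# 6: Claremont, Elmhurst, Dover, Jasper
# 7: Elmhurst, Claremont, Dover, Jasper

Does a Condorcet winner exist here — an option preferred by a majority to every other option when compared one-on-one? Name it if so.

Head-to-head results (7 voters total):
Claremont vs Dover: Claremont wins 4–3.
Claremont vs Elmhurst: Claremont wins 5–2.
Claremont vs Jasper: Claremont wins 5–2.
Dover vs Elmhurst: Dover wins 5–2.
Dover vs Jasper: Dover wins 6–1.
Elmhurst vs Jasper: Jasper wins 4–3.
Claremont beats each rival — Dover (4–3), Elmhurst (5–2), Jasper (5–2) — so Claremont is the Condorcet winner.

Claremont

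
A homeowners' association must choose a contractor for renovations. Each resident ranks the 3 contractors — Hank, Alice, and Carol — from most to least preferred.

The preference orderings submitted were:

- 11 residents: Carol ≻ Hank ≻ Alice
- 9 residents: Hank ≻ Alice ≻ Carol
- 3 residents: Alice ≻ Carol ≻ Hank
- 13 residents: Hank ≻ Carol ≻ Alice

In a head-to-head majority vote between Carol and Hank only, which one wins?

Ballots ranking Carol above Hank: 11+3 = 14.
Ballots ranking Hank above Carol: 9+13 = 22.
Hank wins the head-to-head, 22–14.

Hank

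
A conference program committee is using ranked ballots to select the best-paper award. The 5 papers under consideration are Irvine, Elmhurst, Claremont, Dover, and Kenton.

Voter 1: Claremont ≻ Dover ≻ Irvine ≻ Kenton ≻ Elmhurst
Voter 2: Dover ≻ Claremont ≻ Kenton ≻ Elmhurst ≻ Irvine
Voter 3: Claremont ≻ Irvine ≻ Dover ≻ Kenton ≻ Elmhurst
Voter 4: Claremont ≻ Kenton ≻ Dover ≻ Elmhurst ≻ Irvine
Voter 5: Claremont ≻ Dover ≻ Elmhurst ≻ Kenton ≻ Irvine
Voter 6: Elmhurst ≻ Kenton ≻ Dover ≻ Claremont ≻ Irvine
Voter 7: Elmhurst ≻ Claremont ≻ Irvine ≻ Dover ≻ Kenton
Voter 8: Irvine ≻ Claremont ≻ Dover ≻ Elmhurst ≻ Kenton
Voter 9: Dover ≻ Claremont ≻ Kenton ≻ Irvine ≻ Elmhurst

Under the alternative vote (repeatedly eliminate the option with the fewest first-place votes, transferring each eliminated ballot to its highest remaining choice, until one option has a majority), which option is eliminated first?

Kenton

Round 1: Claremont 4, Elmhurst 2, Dover 2, Irvine 1, Kenton 0. Kenton has the fewest and is eliminated.
Round 2: Claremont 4, Elmhurst 2, Dover 2, Irvine 1. Irvine has the fewest and is eliminated.
Round 3: Claremont 5, Elmhurst 2, Dover 2. Claremont has a majority.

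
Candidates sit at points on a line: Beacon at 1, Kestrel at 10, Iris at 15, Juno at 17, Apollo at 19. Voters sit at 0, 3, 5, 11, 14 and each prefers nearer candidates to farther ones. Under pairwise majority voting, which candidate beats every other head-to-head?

With single-peaked preferences on a line, the Condorcet winner is the candidate closest to the median voter.
The median voter (position 5) is closest to Beacon at 1.
Check: Beacon vs Apollo — voters closer to Beacon: 3 of 5.

Beacon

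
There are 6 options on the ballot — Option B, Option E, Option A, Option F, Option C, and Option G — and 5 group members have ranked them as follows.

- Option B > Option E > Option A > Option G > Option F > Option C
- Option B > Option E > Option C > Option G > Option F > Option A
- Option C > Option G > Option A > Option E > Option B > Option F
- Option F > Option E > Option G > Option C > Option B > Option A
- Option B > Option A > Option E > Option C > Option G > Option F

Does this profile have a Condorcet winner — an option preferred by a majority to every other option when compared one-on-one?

Head-to-head results (5 voters total):
Option B vs Option E: Option B wins 3–2.
Option B vs Option A: Option B wins 4–1.
Option B vs Option F: Option B wins 4–1.
Option B vs Option C: Option B wins 3–2.
Option B vs Option G: Option B wins 3–2.
Option E vs Option A: Option E wins 3–2.
Option E vs Option F: Option E wins 4–1.
Option E vs Option C: Option E wins 4–1.
Option E vs Option G: Option E wins 4–1.
Option A vs Option F: Option A wins 3–2.
Option A vs Option C: Option C wins 3–2.
Option A vs Option G: Option G wins 3–2.
Option F vs Option C: Option C wins 3–2.
Option F vs Option G: Option G wins 4–1.
Option C vs Option G: Option C wins 3–2.
Option B beats each rival — Option E (3–2), Option A (4–1), Option F (4–1), Option C (3–2), Option G (3–2) — so Option B is the Condorcet winner.

Yes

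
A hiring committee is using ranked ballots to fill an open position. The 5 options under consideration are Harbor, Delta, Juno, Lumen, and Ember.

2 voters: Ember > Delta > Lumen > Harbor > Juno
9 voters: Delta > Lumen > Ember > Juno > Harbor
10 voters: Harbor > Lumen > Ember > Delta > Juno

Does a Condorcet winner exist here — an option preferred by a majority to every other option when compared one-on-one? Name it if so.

There is no Condorcet winner

Head-to-head results (21 voters total):
Harbor vs Delta: Delta wins 11–10.
Harbor vs Juno: Harbor wins 12–9.
Harbor vs Lumen: Lumen wins 11–10.
Harbor vs Ember: Ember wins 11–10.
Delta vs Juno: Delta wins 21–0.
Delta vs Lumen: Delta wins 11–10.
Delta vs Ember: Ember wins 12–9.
Juno vs Lumen: Lumen wins 21–0.
Juno vs Ember: Ember wins 21–0.
Lumen vs Ember: Lumen wins 19–2.
No candidate beats all others: Delta beats Lumen beats Ember beats Delta, a majority cycle.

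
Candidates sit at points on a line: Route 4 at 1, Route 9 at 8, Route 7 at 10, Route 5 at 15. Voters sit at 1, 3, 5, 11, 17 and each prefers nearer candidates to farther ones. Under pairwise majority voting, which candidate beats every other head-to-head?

Route 9

With single-peaked preferences on a line, the Condorcet winner is the candidate closest to the median voter.
The median voter (position 5) is closest to Route 9 at 8.
Check: Route 9 vs Route 5 — voters closer to Route 9: 4 of 5.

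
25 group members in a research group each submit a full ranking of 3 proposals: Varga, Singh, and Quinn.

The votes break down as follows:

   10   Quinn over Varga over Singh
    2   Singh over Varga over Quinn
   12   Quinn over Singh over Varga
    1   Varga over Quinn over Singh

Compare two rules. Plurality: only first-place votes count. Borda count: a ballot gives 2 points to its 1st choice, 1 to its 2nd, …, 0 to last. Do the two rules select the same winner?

Plurality first-place counts: Varga 1, Singh 2, Quinn 22 → Quinn.
Borda totals: Varga 14, Singh 16, Quinn 45 → Quinn.
The two rules agree on Quinn.

Yes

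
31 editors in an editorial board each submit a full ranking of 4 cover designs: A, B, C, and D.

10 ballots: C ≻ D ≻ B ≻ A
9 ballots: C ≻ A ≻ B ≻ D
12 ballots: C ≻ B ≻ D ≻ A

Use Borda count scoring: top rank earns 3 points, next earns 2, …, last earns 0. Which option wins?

Borda scores:
  A: 10·0 + 9·2 + 12·0 = 18
  B: 10·1 + 9·1 + 12·2 = 43
  C: 10·3 + 9·3 + 12·3 = 93
  D: 10·2 + 9·0 + 12·1 = 32
C has the highest total.

C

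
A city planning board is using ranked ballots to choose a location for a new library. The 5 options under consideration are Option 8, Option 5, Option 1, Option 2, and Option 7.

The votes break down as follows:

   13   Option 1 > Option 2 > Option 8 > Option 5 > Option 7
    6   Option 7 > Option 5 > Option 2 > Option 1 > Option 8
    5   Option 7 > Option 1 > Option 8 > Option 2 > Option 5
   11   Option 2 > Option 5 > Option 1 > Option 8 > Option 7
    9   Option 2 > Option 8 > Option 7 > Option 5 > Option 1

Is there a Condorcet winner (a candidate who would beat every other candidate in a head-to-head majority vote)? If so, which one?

Head-to-head results (44 voters total):
Option 8 vs Option 5: Option 8 wins 27–17.
Option 8 vs Option 1: Option 1 wins 35–9.
Option 8 vs Option 2: Option 2 wins 39–5.
Option 8 vs Option 7: Option 8 wins 33–11.
Option 5 vs Option 1: Option 5 wins 26–18.
Option 5 vs Option 2: Option 2 wins 38–6.
Option 5 vs Option 7: Option 5 wins 24–20.
Option 1 vs Option 2: Option 2 wins 26–18.
Option 1 vs Option 7: Option 1 wins 24–20.
Option 2 vs Option 7: Option 2 wins 33–11.
Option 2 beats each rival — Option 8 (39–5), Option 5 (38–6), Option 1 (26–18), Option 7 (33–11) — so Option 2 is the Condorcet winner.

Option 2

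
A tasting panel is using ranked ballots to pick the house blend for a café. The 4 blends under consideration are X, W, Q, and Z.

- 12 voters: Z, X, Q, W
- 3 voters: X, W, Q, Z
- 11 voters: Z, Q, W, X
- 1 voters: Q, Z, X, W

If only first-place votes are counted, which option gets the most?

Z

First-place vote totals:
  X: 3
  W: 0
  Q: 1
  Z: 23
Z has the most first-place votes.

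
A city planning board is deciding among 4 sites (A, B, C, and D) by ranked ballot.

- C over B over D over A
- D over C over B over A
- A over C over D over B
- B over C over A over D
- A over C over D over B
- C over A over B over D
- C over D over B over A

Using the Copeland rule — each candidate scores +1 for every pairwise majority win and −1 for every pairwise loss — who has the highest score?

C

Pairwise results:
  A vs B: B wins 4–3.
  A vs C: C wins 5–2.
  A vs D: A wins 4–3.
  B vs C: C wins 6–1.
  B vs D: D wins 4–3.
  C vs D: C wins 6–1.
Copeland scores (wins − losses):
  A: 1 − 2 = -1
  B: 1 − 2 = -1
  C: 3 − 0 = 3
  D: 1 − 2 = -1
C has the best Copeland score.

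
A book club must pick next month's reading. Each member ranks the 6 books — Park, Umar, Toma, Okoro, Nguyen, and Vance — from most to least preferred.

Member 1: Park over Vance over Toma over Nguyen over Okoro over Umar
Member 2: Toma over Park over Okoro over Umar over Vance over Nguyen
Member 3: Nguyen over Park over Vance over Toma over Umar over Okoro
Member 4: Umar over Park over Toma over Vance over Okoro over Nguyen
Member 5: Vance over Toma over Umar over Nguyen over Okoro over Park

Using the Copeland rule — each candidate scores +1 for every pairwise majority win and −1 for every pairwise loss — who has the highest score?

Park

Pairwise results:
  Park vs Umar: Park wins 3–2.
  Park vs Toma: Park wins 3–2.
  Park vs Okoro: Park wins 4–1.
  Park vs Nguyen: Park wins 3–2.
  Park vs Vance: Park wins 4–1.
  Umar vs Toma: Toma wins 4–1.
  Umar vs Okoro: Umar wins 3–2.
  Umar vs Nguyen: Umar wins 3–2.
  Umar vs Vance: Vance wins 3–2.
  Toma vs Okoro: Toma wins 5–0.
  Toma vs Nguyen: Toma wins 4–1.
  Toma vs Vance: Vance wins 3–2.
  Okoro vs Nguyen: Nguyen wins 3–2.
  Okoro vs Vance: Vance wins 4–1.
  Nguyen vs Vance: Vance wins 4–1.
Copeland scores (wins − losses):
  Park: 5 − 0 = 5
  Umar: 2 − 3 = -1
  Toma: 3 − 2 = 1
  Okoro: 0 − 5 = -5
  Nguyen: 1 − 4 = -3
  Vance: 4 − 1 = 3
Park has the best Copeland score.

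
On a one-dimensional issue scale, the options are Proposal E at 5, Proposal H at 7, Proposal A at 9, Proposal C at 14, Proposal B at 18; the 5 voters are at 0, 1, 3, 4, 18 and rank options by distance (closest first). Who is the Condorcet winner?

Proposal E

With single-peaked preferences on a line, the Condorcet winner is the candidate closest to the median voter.
The median voter (position 3) is closest to Proposal E at 5.
Check: Proposal E vs Proposal C — voters closer to Proposal E: 4 of 5.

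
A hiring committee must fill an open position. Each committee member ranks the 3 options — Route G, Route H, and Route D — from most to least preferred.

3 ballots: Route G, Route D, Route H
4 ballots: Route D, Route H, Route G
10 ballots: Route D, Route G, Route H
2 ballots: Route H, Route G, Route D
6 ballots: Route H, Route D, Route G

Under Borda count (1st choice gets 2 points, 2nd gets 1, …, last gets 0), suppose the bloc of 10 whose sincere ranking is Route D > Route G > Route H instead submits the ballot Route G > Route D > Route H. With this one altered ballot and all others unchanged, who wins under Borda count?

Route G

Borda totals with the altered ballot: Route G 28, Route H 20, Route D 27.
The switch changes the winner from Route D to Route G.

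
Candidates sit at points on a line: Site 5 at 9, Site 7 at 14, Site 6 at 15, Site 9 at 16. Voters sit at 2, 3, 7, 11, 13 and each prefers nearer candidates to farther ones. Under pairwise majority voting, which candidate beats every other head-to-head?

Site 5

With single-peaked preferences on a line, the Condorcet winner is the candidate closest to the median voter.
The median voter (position 7) is closest to Site 5 at 9.
Check: Site 5 vs Site 7 — voters closer to Site 5: 4 of 5.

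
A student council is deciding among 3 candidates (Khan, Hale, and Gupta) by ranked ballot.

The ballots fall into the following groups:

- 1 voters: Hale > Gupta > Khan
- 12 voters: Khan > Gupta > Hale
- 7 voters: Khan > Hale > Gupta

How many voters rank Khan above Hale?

Ballots ranking Khan above Hale: 12+7 = 19.
Ballots ranking Hale above Khan: 1.
So 19 of 20 voters prefer Khan to Hale.

19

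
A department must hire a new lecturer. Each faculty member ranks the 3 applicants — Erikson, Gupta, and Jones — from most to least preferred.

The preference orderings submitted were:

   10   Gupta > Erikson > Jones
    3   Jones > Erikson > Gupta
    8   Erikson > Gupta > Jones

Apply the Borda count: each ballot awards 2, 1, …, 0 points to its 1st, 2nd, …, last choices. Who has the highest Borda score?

Erikson

Borda scores:
  Erikson: 10·1 + 3·1 + 8·2 = 29
  Gupta: 10·2 + 3·0 + 8·1 = 28
  Jones: 10·0 + 3·2 + 8·0 = 6
Erikson has the highest total.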